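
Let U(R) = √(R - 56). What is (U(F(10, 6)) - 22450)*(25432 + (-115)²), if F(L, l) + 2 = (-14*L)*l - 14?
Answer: -867849650 + 154628*I*√57 ≈ -8.6785e+8 + 1.1674e+6*I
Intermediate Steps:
F(L, l) = -16 - 14*L*l (F(L, l) = -2 + ((-14*L)*l - 14) = -2 + (-14*L*l - 14) = -2 + (-14 - 14*L*l) = -16 - 14*L*l)
U(R) = √(-56 + R)
(U(F(10, 6)) - 22450)*(25432 + (-115)²) = (√(-56 + (-16 - 14*10*6)) - 22450)*(25432 + (-115)²) = (√(-56 + (-16 - 840)) - 22450)*(25432 + 13225) = (√(-56 - 856) - 22450)*38657 = (√(-912) - 22450)*38657 = (4*I*√57 - 22450)*38657 = (-22450 + 4*I*√57)*38657 = -867849650 + 154628*I*√57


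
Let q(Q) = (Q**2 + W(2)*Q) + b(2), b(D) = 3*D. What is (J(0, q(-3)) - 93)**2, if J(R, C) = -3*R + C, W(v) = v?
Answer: 7056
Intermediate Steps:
q(Q) = 6 + Q**2 + 2*Q (q(Q) = (Q**2 + 2*Q) + 3*2 = (Q**2 + 2*Q) + 6 = 6 + Q**2 + 2*Q)
J(R, C) = C - 3*R
(J(0, q(-3)) - 93)**2 = (((6 + (-3)**2 + 2*(-3)) - 3*0) - 93)**2 = (((6 + 9 - 6) + 0) - 93)**2 = ((9 + 0) - 93)**2 = (9 - 93)**2 = (-84)**2 = 7056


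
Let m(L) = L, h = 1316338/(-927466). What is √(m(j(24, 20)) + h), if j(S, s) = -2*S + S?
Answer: I*√5466373771813/463733 ≈ 5.0418*I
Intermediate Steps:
j(S, s) = -S
h = -658169/463733 (h = 1316338*(-1/927466) = -658169/463733 ≈ -1.4193)
√(m(j(24, 20)) + h) = √(-1*24 - 658169/463733) = √(-24 - 658169/463733) = √(-11787761/463733) = I*√5466373771813/463733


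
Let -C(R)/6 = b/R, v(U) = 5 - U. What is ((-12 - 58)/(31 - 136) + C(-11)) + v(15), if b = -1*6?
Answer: -416/33 ≈ -12.606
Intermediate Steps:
b = -6
C(R) = 36/R (C(R) = -(-36)/R = 36/R)
((-12 - 58)/(31 - 136) + C(-11)) + v(15) = ((-12 - 58)/(31 - 136) + 36/(-11)) + (5 - 1*15) = (-70/(-105) + 36*(-1/11)) + (5 - 15) = (-70*(-1/105) - 36/11) - 10 = (2/3 - 36/11) - 10 = -86/33 - 10 = -416/33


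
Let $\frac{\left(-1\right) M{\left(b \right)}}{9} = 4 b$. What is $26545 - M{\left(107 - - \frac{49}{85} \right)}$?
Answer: $\frac{2585509}{85} \approx 30418.0$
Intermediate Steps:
$M{\left(b \right)} = - 36 b$ ($M{\left(b \right)} = - 9 \cdot 4 b = - 36 b$)
$26545 - M{\left(107 - - \frac{49}{85} \right)} = 26545 - - 36 \left(107 - - \frac{49}{85}\right) = 26545 - - 36 \left(107 + \frac{49}{85}\right) = 26545 - \left(-36\right) \frac{9144}{85} = 26545 - - \frac{329184}{85} = 26545 + \frac{329184}{85} = \frac{2585509}{85}$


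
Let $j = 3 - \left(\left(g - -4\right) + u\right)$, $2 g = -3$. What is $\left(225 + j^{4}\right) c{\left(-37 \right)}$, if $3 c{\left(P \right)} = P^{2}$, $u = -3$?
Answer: $\frac{8215369}{48} \approx 1.7115 \cdot 10^{5}$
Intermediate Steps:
$g = - \frac{3}{2}$ ($g = \frac{1}{2} \left(-3\right) = - \frac{3}{2} \approx -1.5$)
$j = \frac{7}{2}$ ($j = 3 - \left(\left(- \frac{3}{2} - -4\right) - 3\right) = 3 - \left(\left(- \frac{3}{2} + 4\right) - 3\right) = 3 - \left(\frac{5}{2} - 3\right) = 3 - - \frac{1}{2} = 3 + \frac{1}{2} = \frac{7}{2} \approx 3.5$)
$c{\left(P \right)} = \frac{P^{2}}{3}$
$\left(225 + j^{4}\right) c{\left(-37 \right)} = \left(225 + \left(\frac{7}{2}\right)^{4}\right) \frac{\left(-37\right)^{2}}{3} = \left(225 + \frac{2401}{16}\right) \frac{1}{3} \cdot 1369 = \frac{6001}{16} \cdot \frac{1369}{3} = \frac{8215369}{48}$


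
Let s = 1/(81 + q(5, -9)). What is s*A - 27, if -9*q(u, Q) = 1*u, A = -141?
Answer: -20817/724 ≈ -28.753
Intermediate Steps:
q(u, Q) = -u/9
s = 9/724 (s = 1/(81 - 1/9*5) = 1/(81 - 5/9) = 1/(724/9) = 9/724 ≈ 0.012431)
s*A - 27 = (9/724)*(-141) - 27 = -1269/724 - 27 = -20817/724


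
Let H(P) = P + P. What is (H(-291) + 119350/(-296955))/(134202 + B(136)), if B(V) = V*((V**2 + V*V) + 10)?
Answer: -17294716/153421028667 ≈ -0.00011273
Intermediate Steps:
H(P) = 2*P
B(V) = V*(10 + 2*V**2) (B(V) = V*((V**2 + V**2) + 10) = V*(2*V**2 + 10) = V*(10 + 2*V**2))
(H(-291) + 119350/(-296955))/(134202 + B(136)) = (2*(-291) + 119350/(-296955))/(134202 + 2*136*(5 + 136**2)) = (-582 + 119350*(-1/296955))/(134202 + 2*136*(5 + 18496)) = (-582 - 23870/59391)/(134202 + 2*136*18501) = -34589432/(59391*(134202 + 5032272)) = -34589432/59391/5166474 = -34589432/59391*1/5166474 = -17294716/153421028667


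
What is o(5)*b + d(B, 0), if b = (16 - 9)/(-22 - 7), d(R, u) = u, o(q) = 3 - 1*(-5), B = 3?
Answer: -56/29 ≈ -1.9310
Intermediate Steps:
o(q) = 8 (o(q) = 3 + 5 = 8)
b = -7/29 (b = 7/(-29) = 7*(-1/29) = -7/29 ≈ -0.24138)
o(5)*b + d(B, 0) = 8*(-7/29) + 0 = -56/29 + 0 = -56/29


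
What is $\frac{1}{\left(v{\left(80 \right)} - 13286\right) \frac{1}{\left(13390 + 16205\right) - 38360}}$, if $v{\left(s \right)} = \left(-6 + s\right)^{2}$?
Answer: $\frac{1753}{1562} \approx 1.1223$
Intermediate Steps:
$\frac{1}{\left(v{\left(80 \right)} - 13286\right) \frac{1}{\left(13390 + 16205\right) - 38360}} = \frac{1}{\left(\left(-6 + 80\right)^{2} - 13286\right) \frac{1}{\left(13390 + 16205\right) - 38360}} = \frac{1}{\left(74^{2} - 13286\right) \frac{1}{29595 - 38360}} = \frac{1}{\left(5476 - 13286\right) \frac{1}{-8765}} = \frac{1}{\left(-7810\right) \left(- \frac{1}{8765}\right)} = \frac{1}{\frac{1562}{1753}} = \frac{1753}{1562}$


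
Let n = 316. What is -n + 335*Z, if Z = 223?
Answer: 74389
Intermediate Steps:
-n + 335*Z = -1*316 + 335*223 = -316 + 74705 = 74389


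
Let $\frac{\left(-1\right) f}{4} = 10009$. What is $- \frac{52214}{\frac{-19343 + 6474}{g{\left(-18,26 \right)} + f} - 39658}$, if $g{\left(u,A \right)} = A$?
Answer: $\frac{2089082140}{1586703711} \approx 1.3166$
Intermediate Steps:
$f = -40036$ ($f = \left(-4\right) 10009 = -40036$)
$- \frac{52214}{\frac{-19343 + 6474}{g{\left(-18,26 \right)} + f} - 39658} = - \frac{52214}{\frac{-19343 + 6474}{26 - 40036} - 39658} = - \frac{52214}{- \frac{12869}{-40010} - 39658} = - \frac{52214}{\left(-12869\right) \left(- \frac{1}{40010}\right) - 39658} = - \frac{52214}{\frac{12869}{40010} - 39658} = - \frac{52214}{- \frac{1586703711}{40010}} = \left(-52214\right) \left(- \frac{40010}{1586703711}\right) = \frac{2089082140}{1586703711}$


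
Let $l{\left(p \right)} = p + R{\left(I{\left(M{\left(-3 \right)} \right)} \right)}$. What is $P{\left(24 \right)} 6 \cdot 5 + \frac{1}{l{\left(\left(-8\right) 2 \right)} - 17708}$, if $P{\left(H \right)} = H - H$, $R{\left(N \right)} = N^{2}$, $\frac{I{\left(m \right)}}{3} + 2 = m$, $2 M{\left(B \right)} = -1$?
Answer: $- \frac{4}{70671} \approx -5.66 \cdot 10^{-5}$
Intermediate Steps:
$M{\left(B \right)} = - \frac{1}{2}$ ($M{\left(B \right)} = \frac{1}{2} \left(-1\right) = - \frac{1}{2}$)
$I{\left(m \right)} = -6 + 3 m$
$P{\left(H \right)} = 0$
$l{\left(p \right)} = \frac{225}{4} + p$ ($l{\left(p \right)} = p + \left(-6 + 3 \left(- \frac{1}{2}\right)\right)^{2} = p + \left(-6 - \frac{3}{2}\right)^{2} = p + \left(- \frac{15}{2}\right)^{2} = p + \frac{225}{4} = \frac{225}{4} + p$)
$P{\left(24 \right)} 6 \cdot 5 + \frac{1}{l{\left(\left(-8\right) 2 \right)} - 17708} = 0 \cdot 6 \cdot 5 + \frac{1}{\left(\frac{225}{4} - 16\right) - 17708} = 0 \cdot 30 + \frac{1}{\left(\frac{225}{4} - 16\right) - 17708} = 0 + \frac{1}{\frac{161}{4} - 17708} = 0 + \frac{1}{- \frac{70671}{4}} = 0 - \frac{4}{70671} = - \frac{4}{70671}$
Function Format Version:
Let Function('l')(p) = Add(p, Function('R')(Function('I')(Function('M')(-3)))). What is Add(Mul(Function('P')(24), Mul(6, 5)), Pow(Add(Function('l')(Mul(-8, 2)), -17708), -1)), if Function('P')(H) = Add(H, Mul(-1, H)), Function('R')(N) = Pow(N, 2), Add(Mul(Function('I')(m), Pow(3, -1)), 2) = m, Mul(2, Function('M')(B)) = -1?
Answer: Rational(-4, 70671) ≈ -5.6600e-5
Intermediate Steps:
Function('M')(B) = Rational(-1, 2) (Function('M')(B) = Mul(Rational(1, 2), -1) = Rational(-1, 2))
Function('I')(m) = Add(-6, Mul(3, m))
Function('P')(H) = 0
Function('l')(p) = Add(Rational(225, 4), p) (Function('l')(p) = Add(p, Pow(Add(-6, Mul(3, Rational(-1, 2))), 2)) = Add(p, Pow(Add(-6, Rational(-3, 2)), 2)) = Add(p, Pow(Rational(-15, 2), 2)) = Add(p, Rational(225, 4)) = Add(Rational(225, 4), p))
Add(Mul(Function('P')(24), Mul(6, 5)), Pow(Add(Function('l')(Mul(-8, 2)), -17708), -1)) = Add(Mul(0, Mul(6, 5)), Pow(Add(Add(Rational(225, 4), Mul(-8, 2)), -17708), -1)) = Add(Mul(0, 30), Pow(Add(Add(Rational(225, 4), -16), -17708), -1)) = Add(0, Pow(Add(Rational(161, 4), -17708), -1)) = Add(0, Pow(Rational(-70671, 4), -1)) = Add(0, Rational(-4, 70671)) = Rational(-4, 70671)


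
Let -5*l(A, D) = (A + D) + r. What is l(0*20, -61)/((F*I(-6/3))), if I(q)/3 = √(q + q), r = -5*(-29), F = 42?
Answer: I/15 ≈ 0.066667*I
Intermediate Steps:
r = 145
I(q) = 3*√2*√q (I(q) = 3*√(q + q) = 3*√(2*q) = 3*(√2*√q) = 3*√2*√q)
l(A, D) = -29 - A/5 - D/5 (l(A, D) = -((A + D) + 145)/5 = -(145 + A + D)/5 = -29 - A/5 - D/5)
l(0*20, -61)/((F*I(-6/3))) = (-29 - 0*20 - ⅕*(-61))/((42*(3*√2*√(-6/3)))) = (-29 - ⅕*0 + 61/5)/((42*(3*√2*√(-6*⅓)))) = (-29 + 0 + 61/5)/((42*(3*√2*√(-2)))) = -84*(-I/252)/5 = -(-1)*I/15 = I/15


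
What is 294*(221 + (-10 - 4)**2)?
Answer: 122598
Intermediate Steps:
294*(221 + (-10 - 4)**2) = 294*(221 + (-14)**2) = 294*(221 + 196) = 294*417 = 122598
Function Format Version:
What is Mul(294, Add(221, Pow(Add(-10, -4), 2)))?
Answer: 122598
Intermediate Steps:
Mul(294, Add(221, Pow(Add(-10, -4), 2))) = Mul(294, Add(221, Pow(-14, 2))) = Mul(294, Add(221, 196)) = Mul(294, 417) = 122598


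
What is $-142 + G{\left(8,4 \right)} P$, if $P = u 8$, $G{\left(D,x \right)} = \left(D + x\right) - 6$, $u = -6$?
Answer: $-430$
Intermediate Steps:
$G{\left(D,x \right)} = -6 + D + x$
$P = -48$ ($P = \left(-6\right) 8 = -48$)
$-142 + G{\left(8,4 \right)} P = -142 + \left(-6 + 8 + 4\right) \left(-48\right) = -142 + 6 \left(-48\right) = -142 - 288 = -430$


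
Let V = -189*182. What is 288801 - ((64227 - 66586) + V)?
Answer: 325558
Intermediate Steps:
V = -34398
288801 - ((64227 - 66586) + V) = 288801 - ((64227 - 66586) - 34398) = 288801 - (-2359 - 34398) = 288801 - 1*(-36757) = 288801 + 36757 = 325558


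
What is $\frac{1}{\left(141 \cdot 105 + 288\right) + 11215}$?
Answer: $\frac{1}{26308} \approx 3.8011 \cdot 10^{-5}$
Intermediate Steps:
$\frac{1}{\left(141 \cdot 105 + 288\right) + 11215} = \frac{1}{\left(14805 + 288\right) + 11215} = \frac{1}{15093 + 11215} = \frac{1}{26308}$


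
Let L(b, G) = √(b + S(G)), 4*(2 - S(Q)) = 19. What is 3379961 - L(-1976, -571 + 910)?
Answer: 3379961 - I*√7915/2 ≈ 3.38e+6 - 44.483*I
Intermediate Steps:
S(Q) = -11/4 (S(Q) = 2 - ¼*19 = 2 - 19/4 = -11/4)
L(b, G) = √(-11/4 + b) (L(b, G) = √(b - 11/4) = √(-11/4 + b))
3379961 - L(-1976, -571 + 910) = 3379961 - √(-11 + 4*(-1976))/2 = 3379961 - √(-11 - 7904)/2 = 3379961 - √(-7915)/2 = 3379961 - I*√7915/2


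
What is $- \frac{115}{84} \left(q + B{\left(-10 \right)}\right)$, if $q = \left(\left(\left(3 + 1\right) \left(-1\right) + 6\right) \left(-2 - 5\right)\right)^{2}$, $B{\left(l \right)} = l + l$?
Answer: $- \frac{5060}{21} \approx -240.95$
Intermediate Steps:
$B{\left(l \right)} = 2 l$
$q = 196$ ($q = \left(\left(4 \left(-1\right) + 6\right) \left(-7\right)\right)^{2} = \left(\left(-4 + 6\right) \left(-7\right)\right)^{2} = \left(2 \left(-7\right)\right)^{2} = \left(-14\right)^{2} = 196$)
$- \frac{115}{84} \left(q + B{\left(-10 \right)}\right) = - \frac{115}{84} \left(196 + 2 \left(-10\right)\right) = \left(-115\right) \frac{1}{84} \left(196 - 20\right) = \left(- \frac{115}{84}\right) 176 = - \frac{5060}{21}$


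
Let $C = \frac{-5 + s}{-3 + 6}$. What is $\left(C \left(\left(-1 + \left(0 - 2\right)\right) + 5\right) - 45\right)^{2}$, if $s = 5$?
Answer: $2025$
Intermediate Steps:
$C = 0$ ($C = \frac{-5 + 5}{-3 + 6} = \frac{0}{3} = 0 \cdot \frac{1}{3} = 0$)
$\left(C \left(\left(-1 + \left(0 - 2\right)\right) + 5\right) - 45\right)^{2} = \left(0 \left(\left(-1 + \left(0 - 2\right)\right) + 5\right) - 45\right)^{2} = \left(0 \left(\left(-1 - 2\right) + 5\right) - 45\right)^{2} = \left(0 \left(-3 + 5\right) - 45\right)^{2} = \left(0 \cdot 2 - 45\right)^{2} = \left(0 - 45\right)^{2} = \left(-45\right)^{2} = 2025$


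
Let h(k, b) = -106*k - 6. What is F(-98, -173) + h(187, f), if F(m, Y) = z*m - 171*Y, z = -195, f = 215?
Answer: 28865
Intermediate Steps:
h(k, b) = -6 - 106*k
F(m, Y) = -195*m - 171*Y
F(-98, -173) + h(187, f) = (-195*(-98) - 171*(-173)) + (-6 - 106*187) = (19110 + 29583) + (-6 - 19822) = 48693 - 19828 = 28865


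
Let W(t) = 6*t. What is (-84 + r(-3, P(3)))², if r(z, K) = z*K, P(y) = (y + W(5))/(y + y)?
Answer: 40401/4 ≈ 10100.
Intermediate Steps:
P(y) = (30 + y)/(2*y) (P(y) = (y + 6*5)/(y + y) = (y + 30)/((2*y)) = (30 + y)*(1/(2*y)) = (30 + y)/(2*y))
r(z, K) = K*z
(-84 + r(-3, P(3)))² = (-84 + ((½)*(30 + 3)/3)*(-3))² = (-84 + ((½)*(⅓)*33)*(-3))² = (-84 + (11/2)*(-3))² = (-84 - 33/2)² = (-201/2)² = 40401/4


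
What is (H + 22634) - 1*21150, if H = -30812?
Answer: -29328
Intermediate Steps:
(H + 22634) - 1*21150 = (-30812 + 22634) - 1*21150 = -8178 - 21150 = -29328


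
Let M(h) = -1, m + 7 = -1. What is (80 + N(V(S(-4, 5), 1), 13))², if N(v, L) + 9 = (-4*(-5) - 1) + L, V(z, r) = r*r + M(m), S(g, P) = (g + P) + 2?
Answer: 10609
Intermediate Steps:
m = -8 (m = -7 - 1 = -8)
S(g, P) = 2 + P + g (S(g, P) = (P + g) + 2 = 2 + P + g)
V(z, r) = -1 + r² (V(z, r) = r*r - 1 = r² - 1 = -1 + r²)
N(v, L) = 10 + L (N(v, L) = -9 + ((-4*(-5) - 1) + L) = -9 + ((20 - 1) + L) = -9 + (19 + L) = 10 + L)
(80 + N(V(S(-4, 5), 1), 13))² = (80 + (10 + 13))² = (80 + 23)² = 103² = 10609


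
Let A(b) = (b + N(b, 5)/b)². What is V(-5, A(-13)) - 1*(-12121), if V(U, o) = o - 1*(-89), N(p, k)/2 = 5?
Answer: 2095531/169 ≈ 12400.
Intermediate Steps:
N(p, k) = 10 (N(p, k) = 2*5 = 10)
A(b) = (b + 10/b)²
V(U, o) = 89 + o (V(U, o) = o + 89 = 89 + o)
V(-5, A(-13)) - 1*(-12121) = (89 + (10 + (-13)²)²/(-13)²) - 1*(-12121) = (89 + (10 + 169)²/169) + 12121 = (89 + (1/169)*179²) + 12121 = (89 + (1/169)*32041) + 12121 = (89 + 32041/169) + 12121 = 47082/169 + 12121 = 2095531/169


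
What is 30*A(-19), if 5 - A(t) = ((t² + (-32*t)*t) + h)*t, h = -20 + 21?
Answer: -6378150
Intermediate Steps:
h = 1
A(t) = 5 - t*(1 - 31*t²) (A(t) = 5 - ((t² + (-32*t)*t) + 1)*t = 5 - ((t² - 32*t²) + 1)*t = 5 - (-31*t² + 1)*t = 5 - (1 - 31*t²)*t = 5 - t*(1 - 31*t²))
30*A(-19) = 30*(5 - 1*(-19) + 31*(-19)³) = 30*(5 + 19 + 31*(-6859)) = 30*(5 + 19 - 212629) = 30*(-212605) = -6378150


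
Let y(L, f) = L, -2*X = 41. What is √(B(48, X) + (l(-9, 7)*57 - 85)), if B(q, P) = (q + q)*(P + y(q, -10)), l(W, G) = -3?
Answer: 4*√149 ≈ 48.826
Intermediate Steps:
X = -41/2 (X = -½*41 = -41/2 ≈ -20.500)
B(q, P) = 2*q*(P + q) (B(q, P) = (q + q)*(P + q) = (2*q)*(P + q) = 2*q*(P + q))
√(B(48, X) + (l(-9, 7)*57 - 85)) = √(2*48*(-41/2 + 48) + (-3*57 - 85)) = √(2*48*(55/2) + (-171 - 85)) = √(2640 - 256) = √2384 = 4*√149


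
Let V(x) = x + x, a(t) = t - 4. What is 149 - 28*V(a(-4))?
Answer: 597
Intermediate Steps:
a(t) = -4 + t
V(x) = 2*x
149 - 28*V(a(-4)) = 149 - 56*(-4 - 4) = 149 - 56*(-8) = 149 - 28*(-16) = 149 + 448 = 597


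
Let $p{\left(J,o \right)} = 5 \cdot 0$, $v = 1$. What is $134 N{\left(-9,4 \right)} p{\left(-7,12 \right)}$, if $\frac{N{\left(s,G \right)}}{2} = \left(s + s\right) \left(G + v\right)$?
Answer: $0$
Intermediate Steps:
$p{\left(J,o \right)} = 0$
$N{\left(s,G \right)} = 4 s \left(1 + G\right)$ ($N{\left(s,G \right)} = 2 \left(s + s\right) \left(G + 1\right) = 2 \cdot 2 s \left(1 + G\right) = 4 s \left(1 + G\right)$)
$134 N{\left(-9,4 \right)} p{\left(-7,12 \right)} = 134 \cdot 4 \left(-9\right) \left(1 + 4\right) 0 = 134 \cdot 4 \left(-9\right) 5 \cdot 0 = 134 \left(-180\right) 0 = \left(-24120\right) 0 = 0$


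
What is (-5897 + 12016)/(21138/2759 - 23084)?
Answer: -16882321/63667618 ≈ -0.26516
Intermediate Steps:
(-5897 + 12016)/(21138/2759 - 23084) = 6119/(21138*(1/2759) - 23084) = 6119/(21138/2759 - 23084) = 6119/(-63667618/2759) = 6119*(-2759/63667618) = -16882321/63667618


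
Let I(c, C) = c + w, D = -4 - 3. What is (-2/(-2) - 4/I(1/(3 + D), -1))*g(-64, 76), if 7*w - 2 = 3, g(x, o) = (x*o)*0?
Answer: 0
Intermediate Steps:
g(x, o) = 0 (g(x, o) = (o*x)*0 = 0)
w = 5/7 (w = 2/7 + (⅐)*3 = 2/7 + 3/7 = 5/7 ≈ 0.71429)
D = -7
I(c, C) = 5/7 + c (I(c, C) = c + 5/7 = 5/7 + c)
(-2/(-2) - 4/I(1/(3 + D), -1))*g(-64, 76) = (-2/(-2) - 4/(5/7 + 1/(3 - 7)))*0 = (-2*(-½) - 4/(5/7 + 1/(-4)))*0 = (1 - 4/(5/7 - ¼))*0 = (1 - 4/13/28)*0 = (1 - 4*28/13)*0 = (1 - 112/13)*0 = -99/13*0 = 0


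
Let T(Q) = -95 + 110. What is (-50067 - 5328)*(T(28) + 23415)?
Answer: -1297904850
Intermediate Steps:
T(Q) = 15
(-50067 - 5328)*(T(28) + 23415) = (-50067 - 5328)*(15 + 23415) = -55395*23430 = -1297904850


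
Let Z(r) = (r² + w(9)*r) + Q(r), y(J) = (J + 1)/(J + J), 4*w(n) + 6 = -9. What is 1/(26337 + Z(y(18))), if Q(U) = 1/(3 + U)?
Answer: 41148/1083656563 ≈ 3.7971e-5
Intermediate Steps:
w(n) = -15/4 (w(n) = -3/2 + (¼)*(-9) = -3/2 - 9/4 = -15/4)
y(J) = (1 + J)/(2*J) (y(J) = (1 + J)/((2*J)) = (1 + J)*(1/(2*J)) = (1 + J)/(2*J))
Z(r) = r² + 1/(3 + r) - 15*r/4 (Z(r) = (r² - 15*r/4) + 1/(3 + r) = r² + 1/(3 + r) - 15*r/4)
1/(26337 + Z(y(18))) = 1/(26337 + (4 + ((½)*(1 + 18)/18)*(-15 + 4*((½)*(1 + 18)/18))*(3 + (½)*(1 + 18)/18))/(4*(3 + (½)*(1 + 18)/18))) = 1/(26337 + (4 + ((½)*(1/18)*19)*(-15 + 4*((½)*(1/18)*19))*(3 + (½)*(1/18)*19))/(4*(3 + (½)*(1/18)*19))) = 1/(26337 + (4 + 19*(-15 + 4*(19/36))*(3 + 19/36)/36)/(4*(3 + 19/36))) = 1/(26337 + (4 + (19/36)*(-15 + 19/9)*(127/36))/(4*(127/36))) = 1/(26337 + (¼)*(36/127)*(4 + (19/36)*(-116/9)*(127/36))) = 1/(26337 + (¼)*(36/127)*(4 - 69977/2916)) = 1/(26337 + (¼)*(36/127)*(-58313/2916)) = 1/(26337 - 58313/41148) = 1/(1083656563/41148) = 41148/1083656563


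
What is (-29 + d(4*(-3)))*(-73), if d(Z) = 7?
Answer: 1606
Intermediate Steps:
(-29 + d(4*(-3)))*(-73) = (-29 + 7)*(-73) = -22*(-73) = 1606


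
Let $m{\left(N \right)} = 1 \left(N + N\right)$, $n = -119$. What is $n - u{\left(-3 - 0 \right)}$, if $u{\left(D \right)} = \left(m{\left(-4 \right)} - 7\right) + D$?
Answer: $-101$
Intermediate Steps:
$m{\left(N \right)} = 2 N$ ($m{\left(N \right)} = 1 \cdot 2 N = 2 N$)
$u{\left(D \right)} = -15 + D$ ($u{\left(D \right)} = \left(2 \left(-4\right) - 7\right) + D = \left(-8 - 7\right) + D = -15 + D$)
$n - u{\left(-3 - 0 \right)} = -119 - \left(-15 - 3\right) = -119 - -18 = -119 + 18 = -101$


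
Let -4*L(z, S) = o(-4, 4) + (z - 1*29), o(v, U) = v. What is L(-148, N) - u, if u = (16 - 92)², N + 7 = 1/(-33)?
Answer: -22923/4 ≈ -5730.8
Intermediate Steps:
N = -232/33 (N = -7 + 1/(-33) = -7 - 1/33 = -232/33 ≈ -7.0303)
L(z, S) = 33/4 - z/4 (L(z, S) = -(-4 + (z - 1*29))/4 = -(-4 + (z - 29))/4 = -(-4 + (-29 + z))/4 = -(-33 + z)/4 = 33/4 - z/4)
u = 5776 (u = (-76)² = 5776)
L(-148, N) - u = (33/4 - ¼*(-148)) - 1*5776 = (33/4 + 37) - 5776 = 181/4 - 5776 = -22923/4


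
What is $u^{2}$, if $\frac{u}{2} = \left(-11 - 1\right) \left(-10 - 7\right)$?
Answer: $166464$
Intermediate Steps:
$u = 408$ ($u = 2 \left(-11 - 1\right) \left(-10 - 7\right) = 2 \left(\left(-12\right) \left(-17\right)\right) = 2 \cdot 204 = 408$)
$u^{2} = 408^{2} = 166464$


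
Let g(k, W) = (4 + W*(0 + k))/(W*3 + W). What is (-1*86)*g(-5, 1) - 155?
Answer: -267/2 ≈ -133.50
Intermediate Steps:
g(k, W) = (4 + W*k)/(4*W) (g(k, W) = (4 + W*k)/(3*W + W) = (4 + W*k)/((4*W)) = (4 + W*k)*(1/(4*W)) = (4 + W*k)/(4*W))
(-1*86)*g(-5, 1) - 155 = (-1*86)*(1/1 + (¼)*(-5)) - 155 = -86*(1 - 5/4) - 155 = -86*(-¼) - 155 = 43/2 - 155 = -267/2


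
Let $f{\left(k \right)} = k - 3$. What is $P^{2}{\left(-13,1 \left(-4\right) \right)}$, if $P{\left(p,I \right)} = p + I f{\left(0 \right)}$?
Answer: $1$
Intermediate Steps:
$f{\left(k \right)} = -3 + k$
$P{\left(p,I \right)} = p - 3 I$ ($P{\left(p,I \right)} = p + I \left(-3 + 0\right) = p + I \left(-3\right) = p - 3 I$)
$P^{2}{\left(-13,1 \left(-4\right) \right)} = \left(-13 - 3 \cdot 1 \left(-4\right)\right)^{2} = \left(-13 - -12\right)^{2} = \left(-13 + 12\right)^{2} = \left(-1\right)^{2} = 1$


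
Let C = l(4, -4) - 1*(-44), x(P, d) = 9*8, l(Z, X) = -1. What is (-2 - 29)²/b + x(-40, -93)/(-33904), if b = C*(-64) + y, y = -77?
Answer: -4098179/11989302 ≈ -0.34182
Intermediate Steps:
x(P, d) = 72
C = 43 (C = -1 - 1*(-44) = -1 + 44 = 43)
b = -2829 (b = 43*(-64) - 77 = -2752 - 77 = -2829)
(-2 - 29)²/b + x(-40, -93)/(-33904) = (-2 - 29)²/(-2829) + 72/(-33904) = (-31)²*(-1/2829) + 72*(-1/33904) = 961*(-1/2829) - 9/4238 = -961/2829 - 9/4238 = -4098179/11989302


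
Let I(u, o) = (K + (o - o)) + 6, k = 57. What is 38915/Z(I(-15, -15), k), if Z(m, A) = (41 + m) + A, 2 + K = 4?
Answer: 38915/106 ≈ 367.12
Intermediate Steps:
K = 2 (K = -2 + 4 = 2)
I(u, o) = 8 (I(u, o) = (2 + (o - o)) + 6 = (2 + 0) + 6 = 2 + 6 = 8)
Z(m, A) = 41 + A + m
38915/Z(I(-15, -15), k) = 38915/(41 + 57 + 8) = 38915/106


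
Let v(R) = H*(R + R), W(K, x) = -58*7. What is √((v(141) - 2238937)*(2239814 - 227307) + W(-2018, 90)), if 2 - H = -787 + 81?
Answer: I*√4104067287873 ≈ 2.0259e+6*I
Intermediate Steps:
H = 708 (H = 2 - (-787 + 81) = 2 - 1*(-706) = 2 + 706 = 708)
W(K, x) = -406
v(R) = 1416*R (v(R) = 708*(R + R) = 708*(2*R) = 1416*R)
√((v(141) - 2238937)*(2239814 - 227307) + W(-2018, 90)) = √((1416*141 - 2238937)*(2239814 - 227307) - 406) = √((199656 - 2238937)*2012507 - 406) = √(-2039281*2012507 - 406) = √(-4104067287467 - 406) = √(-4104067287873) = I*√4104067287873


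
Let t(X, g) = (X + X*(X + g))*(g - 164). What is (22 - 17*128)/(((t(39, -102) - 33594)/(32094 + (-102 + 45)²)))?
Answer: -12688137/101599 ≈ -124.88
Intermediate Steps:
t(X, g) = (-164 + g)*(X + X*(X + g)) (t(X, g) = (X + X*(X + g))*(-164 + g) = (-164 + g)*(X + X*(X + g)))
(22 - 17*128)/(((t(39, -102) - 33594)/(32094 + (-102 + 45)²))) = (22 - 17*128)/(((39*(-164 + (-102)² - 164*39 - 163*(-102) + 39*(-102)) - 33594)/(32094 + (-102 + 45)²))) = (22 - 2176)/(((39*(-164 + 10404 - 6396 + 16626 - 3978) - 33594)/(32094 + (-57)²))) = -2154*(32094 + 3249)/(39*16492 - 33594) = -2154*35343/(643188 - 33594) = -2154/(609594*(1/35343)) = -2154/203198/11781 = -2154*11781/203198 = -12688137/101599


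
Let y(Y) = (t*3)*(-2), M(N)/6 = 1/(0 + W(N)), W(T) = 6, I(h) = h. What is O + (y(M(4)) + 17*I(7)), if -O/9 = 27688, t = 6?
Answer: -249109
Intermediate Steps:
O = -249192 (O = -9*27688 = -249192)
M(N) = 1 (M(N) = 6/(0 + 6) = 6/6 = 6*(1/6) = 1)
y(Y) = -36 (y(Y) = (6*3)*(-2) = 18*(-2) = -36)
O + (y(M(4)) + 17*I(7)) = -249192 + (-36 + 17*7) = -249192 + (-36 + 119) = -249192 + 83 = -249109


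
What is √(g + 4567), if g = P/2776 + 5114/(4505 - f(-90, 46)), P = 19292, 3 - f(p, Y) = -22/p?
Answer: √90448489741170304254/140605094 ≈ 67.639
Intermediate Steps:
f(p, Y) = 3 + 22/p (f(p, Y) = 3 - (-22)/p = 3 + 22/p)
g = 1136854843/140605094 (g = 19292/2776 + 5114/(4505 - (3 + 22/(-90))) = 19292*(1/2776) + 5114/(4505 - (3 + 22*(-1/90))) = 4823/694 + 5114/(4505 - (3 - 11/45)) = 4823/694 + 5114/(4505 - 1*124/45) = 4823/694 + 5114/(4505 - 124/45) = 4823/694 + 5114/(202601/45) = 4823/694 + 5114*(45/202601) = 4823/694 + 230130/202601 = 1136854843/140605094 ≈ 8.0854)
√(g + 4567) = √(1136854843/140605094 + 4567) = √(643280319141/140605094) = √90448489741170304254/140605094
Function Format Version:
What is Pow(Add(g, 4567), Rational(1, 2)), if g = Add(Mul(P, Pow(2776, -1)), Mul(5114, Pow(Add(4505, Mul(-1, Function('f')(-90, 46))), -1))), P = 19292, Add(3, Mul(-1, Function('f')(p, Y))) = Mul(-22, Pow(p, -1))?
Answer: Mul(Rational(1, 140605094), Pow(90448489741170304254, Rational(1, 2))) ≈ 67.639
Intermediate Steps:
Function('f')(p, Y) = Add(3, Mul(22, Pow(p, -1))) (Function('f')(p, Y) = Add(3, Mul(-1, Mul(-22, Pow(p, -1)))) = Add(3, Mul(22, Pow(p, -1))))
g = Rational(1136854843, 140605094) (g = Add(Mul(19292, Pow(2776, -1)), Mul(5114, Pow(Add(4505, Mul(-1, Add(3, Mul(22, Pow(-90, -1))))), -1))) = Add(Mul(19292, Rational(1, 2776)), Mul(5114, Pow(Add(4505, Mul(-1, Add(3, Mul(22, Rational(-1, 90))))), -1))) = Add(Rational(4823, 694), Mul(5114, Pow(Add(4505, Mul(-1, Add(3, Rational(-11, 45)))), -1))) = Add(Rational(4823, 694), Mul(5114, Pow(Add(4505, Mul(-1, Rational(124, 45))), -1))) = Add(Rational(4823, 694), Mul(5114, Pow(Add(4505, Rational(-124, 45)), -1))) = Add(Rational(4823, 694), Mul(5114, Pow(Rational(202601, 45), -1))) = Add(Rational(4823, 694), Mul(5114, Rational(45, 202601))) = Add(Rational(4823, 694), Rational(230130, 202601)) = Rational(1136854843, 140605094) ≈ 8.0854)
Pow(Add(g, 4567), Rational(1, 2)) = Pow(Add(Rational(1136854843, 140605094), 4567), Rational(1, 2)) = Pow(Rational(643280319141, 140605094), Rational(1, 2)) = Mul(Rational(1, 140605094), Pow(90448489741170304254, Rational(1, 2)))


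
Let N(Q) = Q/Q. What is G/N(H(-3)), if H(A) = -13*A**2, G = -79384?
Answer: -79384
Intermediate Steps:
N(Q) = 1
G/N(H(-3)) = -79384/1 = -79384*1 = -79384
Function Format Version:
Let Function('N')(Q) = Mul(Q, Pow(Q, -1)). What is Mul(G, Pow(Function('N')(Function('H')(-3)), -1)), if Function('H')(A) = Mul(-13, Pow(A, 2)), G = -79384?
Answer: -79384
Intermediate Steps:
Function('N')(Q) = 1
Mul(G, Pow(Function('N')(Function('H')(-3)), -1)) = Mul(-79384, Pow(1, -1)) = Mul(-79384, 1) = -79384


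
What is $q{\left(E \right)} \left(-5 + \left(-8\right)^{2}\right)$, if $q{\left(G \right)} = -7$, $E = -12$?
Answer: $-413$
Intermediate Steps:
$q{\left(E \right)} \left(-5 + \left(-8\right)^{2}\right) = - 7 \left(-5 + \left(-8\right)^{2}\right) = - 7 \left(-5 + 64\right) = \left(-7\right) 59 = -413$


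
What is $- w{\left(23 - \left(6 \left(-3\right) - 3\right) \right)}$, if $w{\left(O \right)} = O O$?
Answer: $-1936$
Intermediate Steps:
$w{\left(O \right)} = O^{2}$
$- w{\left(23 - \left(6 \left(-3\right) - 3\right) \right)} = - \left(23 - \left(6 \left(-3\right) - 3\right)\right)^{2} = - \left(23 - \left(-18 - 3\right)\right)^{2} = - \left(23 - -21\right)^{2} = - \left(23 + 21\right)^{2} = - 44^{2} = \left(-1\right) 1936 = -1936$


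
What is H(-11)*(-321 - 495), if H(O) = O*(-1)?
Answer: -8976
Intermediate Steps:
H(O) = -O
H(-11)*(-321 - 495) = (-1*(-11))*(-321 - 495) = 11*(-816) = -8976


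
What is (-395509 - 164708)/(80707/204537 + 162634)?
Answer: -3951210501/1147060385 ≈ -3.4446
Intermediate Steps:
(-395509 - 164708)/(80707/204537 + 162634) = -560217/(80707*(1/204537) + 162634) = -560217/(2783/7053 + 162634) = -560217/1147060385/7053 = -560217*7053/1147060385 = -3951210501/1147060385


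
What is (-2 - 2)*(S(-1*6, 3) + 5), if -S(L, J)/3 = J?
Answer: 16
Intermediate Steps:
S(L, J) = -3*J
(-2 - 2)*(S(-1*6, 3) + 5) = (-2 - 2)*(-3*3 + 5) = -4*(-9 + 5) = -4*(-4) = 16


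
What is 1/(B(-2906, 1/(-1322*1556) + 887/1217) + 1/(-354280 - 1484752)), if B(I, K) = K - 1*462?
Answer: -71935114344847/33181593610999589 ≈ -0.0021679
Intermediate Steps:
B(I, K) = -462 + K (B(I, K) = K - 462 = -462 + K)
1/(B(-2906, 1/(-1322*1556) + 887/1217) + 1/(-354280 - 1484752)) = 1/((-462 + (1/(-1322*1556) + 887/1217)) + 1/(-354280 - 1484752)) = 1/((-462 + (-1/1322*1/1556 + 887*(1/1217))) + 1/(-1839032)) = 1/((-462 + (-1/2057032 + 887/1217)) - 1/1839032) = 1/((-462 + 1824586167/2503407944) - 1/1839032) = 1/(-1154749883961/2503407944 - 1/1839032) = 1/(-33181593610999589/71935114344847) = -71935114344847/33181593610999589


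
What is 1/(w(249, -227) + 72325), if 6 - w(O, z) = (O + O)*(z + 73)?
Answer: 1/149023 ≈ 6.7104e-6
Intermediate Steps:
w(O, z) = 6 - 2*O*(73 + z) (w(O, z) = 6 - (O + O)*(z + 73) = 6 - 2*O*(73 + z))
1/(w(249, -227) + 72325) = 1/((6 - 146*249 - 2*249*(-227)) + 72325) = 1/((6 - 36354 + 113046) + 72325) = 1/(76698 + 72325) = 1/149023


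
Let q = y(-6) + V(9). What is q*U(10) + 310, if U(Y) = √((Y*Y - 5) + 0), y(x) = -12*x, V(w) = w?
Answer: 310 + 81*√95 ≈ 1099.5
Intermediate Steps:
q = 81 (q = -12*(-6) + 9 = 72 + 9 = 81)
U(Y) = √(-5 + Y²) (U(Y) = √((Y² - 5) + 0) = √((-5 + Y²) + 0) = √(-5 + Y²))
q*U(10) + 310 = 81*√(-5 + 10²) + 310 = 81*√(-5 + 100) + 310 = 81*√95 + 310 = 310 + 81*√95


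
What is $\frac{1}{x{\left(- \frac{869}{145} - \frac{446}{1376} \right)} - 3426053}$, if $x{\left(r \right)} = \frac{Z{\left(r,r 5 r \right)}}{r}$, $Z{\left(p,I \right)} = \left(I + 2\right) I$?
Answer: $- \frac{39712690647040}{136310585227802382143} \approx -2.9134 \cdot 10^{-7}$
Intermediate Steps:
$Z{\left(p,I \right)} = I \left(2 + I\right)$ ($Z{\left(p,I \right)} = \left(2 + I\right) I = I \left(2 + I\right)$)
$x{\left(r \right)} = 5 r \left(2 + 5 r^{2}\right)$ ($x{\left(r \right)} = \frac{r 5 r \left(2 + r 5 r\right)}{r} = \frac{5 r r \left(2 + 5 r r\right)}{r} = \frac{5 r^{2} \left(2 + 5 r^{2}\right)}{r} = 5 r \left(2 + 5 r^{2}\right)$)
$\frac{1}{x{\left(- \frac{869}{145} - \frac{446}{1376} \right)} - 3426053} = \frac{1}{\left(10 \left(- \frac{869}{145} - \frac{446}{1376}\right) + 25 \left(- \frac{869}{145} - \frac{446}{1376}\right)^{3}\right) - 3426053} = \frac{1}{\left(10 \left(\left(-869\right) \frac{1}{145} - \frac{223}{688}\right) + 25 \left(\left(-869\right) \frac{1}{145} - \frac{223}{688}\right)^{3}\right) - 3426053} = \frac{1}{\left(10 \left(- \frac{869}{145} - \frac{223}{688}\right) + 25 \left(- \frac{869}{145} - \frac{223}{688}\right)^{3}\right) - 3426053} = \frac{1}{\left(10 \left(- \frac{630207}{99760}\right) + 25 \left(- \frac{630207}{99760}\right)^{3}\right) - 3426053} = \frac{1}{\left(- \frac{630207}{9976} + 25 \left(- \frac{250293555893479743}{992817266176000}\right)\right) - 3426053} = \frac{1}{\left(- \frac{630207}{9976} - \frac{250293555893479743}{39712690647040}\right) - 3426053} = \frac{1}{- \frac{252802298439049023}{39712690647040} - 3426053} = \frac{1}{- \frac{136310585227802382143}{39712690647040}} = - \frac{39712690647040}{136310585227802382143}$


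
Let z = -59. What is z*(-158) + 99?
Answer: 9421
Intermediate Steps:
z*(-158) + 99 = -59*(-158) + 99 = 9322 + 99 = 9421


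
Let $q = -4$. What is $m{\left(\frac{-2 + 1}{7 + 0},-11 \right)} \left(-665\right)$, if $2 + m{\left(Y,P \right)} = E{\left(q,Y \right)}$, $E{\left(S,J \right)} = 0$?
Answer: $1330$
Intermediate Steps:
$m{\left(Y,P \right)} = -2$ ($m{\left(Y,P \right)} = -2 + 0 = -2$)
$m{\left(\frac{-2 + 1}{7 + 0},-11 \right)} \left(-665\right) = \left(-2\right) \left(-665\right) = 1330$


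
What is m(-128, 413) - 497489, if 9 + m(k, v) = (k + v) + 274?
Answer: -496939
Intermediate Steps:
m(k, v) = 265 + k + v (m(k, v) = -9 + ((k + v) + 274) = -9 + (274 + k + v) = 265 + k + v)
m(-128, 413) - 497489 = (265 - 128 + 413) - 497489 = 550 - 497489 = -496939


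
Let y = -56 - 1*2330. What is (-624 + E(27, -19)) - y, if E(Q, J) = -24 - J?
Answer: 1757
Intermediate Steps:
y = -2386 (y = -56 - 2330 = -2386)
(-624 + E(27, -19)) - y = (-624 + (-24 - 1*(-19))) - 1*(-2386) = (-624 + (-24 + 19)) + 2386 = (-624 - 5) + 2386 = -629 + 2386 = 1757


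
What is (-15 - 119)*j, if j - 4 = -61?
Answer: 7638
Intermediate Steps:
j = -57 (j = 4 - 61 = -57)
(-15 - 119)*j = (-15 - 119)*(-57) = -134*(-57) = 7638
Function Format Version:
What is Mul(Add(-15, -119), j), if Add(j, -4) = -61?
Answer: 7638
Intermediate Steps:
j = -57 (j = Add(4, -61) = -57)
Mul(Add(-15, -119), j) = Mul(Add(-15, -119), -57) = Mul(-134, -57) = 7638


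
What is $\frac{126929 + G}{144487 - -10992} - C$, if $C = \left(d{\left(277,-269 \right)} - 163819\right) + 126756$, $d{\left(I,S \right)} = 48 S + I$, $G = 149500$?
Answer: $\frac{7727271771}{155479} \approx 49700.0$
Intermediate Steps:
$d{\left(I,S \right)} = I + 48 S$
$C = -49698$ ($C = \left(\left(277 + 48 \left(-269\right)\right) - 163819\right) + 126756 = \left(\left(277 - 12912\right) - 163819\right) + 126756 = \left(-12635 - 163819\right) + 126756 = -176454 + 126756 = -49698$)
$\frac{126929 + G}{144487 - -10992} - C = \frac{126929 + 149500}{144487 - -10992} - -49698 = \frac{276429}{144487 + 10992} + 49698 = \frac{276429}{155479} + 49698 = \frac{7727271771}{155479}$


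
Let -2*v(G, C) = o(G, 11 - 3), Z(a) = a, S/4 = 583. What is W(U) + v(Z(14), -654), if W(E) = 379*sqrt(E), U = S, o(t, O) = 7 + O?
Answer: -15/2 + 758*sqrt(583) ≈ 18295.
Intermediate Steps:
S = 2332 (S = 4*583 = 2332)
U = 2332
v(G, C) = -15/2 (v(G, C) = -(7 + (11 - 3))/2 = -(7 + 8)/2 = -1/2*15 = -15/2)
W(U) + v(Z(14), -654) = 379*sqrt(2332) - 15/2 = 379*(2*sqrt(583)) - 15/2 = 758*sqrt(583) - 15/2 = -15/2 + 758*sqrt(583)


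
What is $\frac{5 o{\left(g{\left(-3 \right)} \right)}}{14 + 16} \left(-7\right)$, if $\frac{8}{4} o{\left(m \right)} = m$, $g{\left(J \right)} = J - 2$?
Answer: $\frac{35}{12} \approx 2.9167$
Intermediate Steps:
$g{\left(J \right)} = -2 + J$
$o{\left(m \right)} = \frac{m}{2}$
$\frac{5 o{\left(g{\left(-3 \right)} \right)}}{14 + 16} \left(-7\right) = \frac{5 \frac{-2 - 3}{2}}{14 + 16} \left(-7\right) = \frac{5 \cdot \frac{1}{2} \left(-5\right)}{30} \left(-7\right) = 5 \left(- \frac{5}{2}\right) \frac{1}{30} \left(-7\right) = \left(- \frac{25}{2}\right) \frac{1}{30} \left(-7\right) = \left(- \frac{5}{12}\right) \left(-7\right) = \frac{35}{12}$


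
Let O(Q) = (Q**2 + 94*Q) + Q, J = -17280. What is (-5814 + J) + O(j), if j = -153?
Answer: -14220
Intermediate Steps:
O(Q) = Q**2 + 95*Q
(-5814 + J) + O(j) = (-5814 - 17280) - 153*(95 - 153) = -23094 - 153*(-58) = -23094 + 8874 = -14220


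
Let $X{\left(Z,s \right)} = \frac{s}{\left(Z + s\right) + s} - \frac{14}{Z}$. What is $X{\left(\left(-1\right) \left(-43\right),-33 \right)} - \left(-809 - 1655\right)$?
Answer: $\frac{2437993}{989} \approx 2465.1$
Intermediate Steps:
$X{\left(Z,s \right)} = - \frac{14}{Z} + \frac{s}{Z + 2 s}$ ($X{\left(Z,s \right)} = \frac{s}{Z + 2 s} - \frac{14}{Z} = - \frac{14}{Z} + \frac{s}{Z + 2 s}$)
$X{\left(\left(-1\right) \left(-43\right),-33 \right)} - \left(-809 - 1655\right) = \frac{\left(-28\right) \left(-33\right) - 14 \left(\left(-1\right) \left(-43\right)\right) + \left(-1\right) \left(-43\right) \left(-33\right)}{\left(-1\right) \left(-43\right) \left(\left(-1\right) \left(-43\right) + 2 \left(-33\right)\right)} - \left(-809 - 1655\right) = \frac{924 - 602 + 43 \left(-33\right)}{43 \left(43 - 66\right)} - \left(-809 - 1655\right) = \frac{924 - 602 - 1419}{43 \left(-23\right)} - -2464 = \frac{1}{43} \left(- \frac{1}{23}\right) \left(-1097\right) + 2464 = \frac{1097}{989} + 2464 = \frac{2437993}{989}$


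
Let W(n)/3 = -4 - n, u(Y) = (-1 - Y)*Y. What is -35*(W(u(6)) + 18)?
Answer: -4620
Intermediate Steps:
u(Y) = Y*(-1 - Y)
W(n) = -12 - 3*n (W(n) = 3*(-4 - n) = -12 - 3*n)
-35*(W(u(6)) + 18) = -35*((-12 - (-3)*6*(1 + 6)) + 18) = -35*((-12 - (-3)*6*7) + 18) = -35*((-12 - 3*(-42)) + 18) = -35*((-12 + 126) + 18) = -35*(114 + 18) = -35*132 = -4620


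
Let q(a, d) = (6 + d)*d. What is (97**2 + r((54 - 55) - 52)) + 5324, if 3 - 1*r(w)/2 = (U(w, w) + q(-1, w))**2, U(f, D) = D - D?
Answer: -12395423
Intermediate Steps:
U(f, D) = 0
q(a, d) = d*(6 + d)
r(w) = 6 - 2*w**2*(6 + w)**2 (r(w) = 6 - 2*(0 + w*(6 + w))**2 = 6 - 2*w**2*(6 + w)**2)
(97**2 + r((54 - 55) - 52)) + 5324 = (97**2 + (6 - 2*((54 - 55) - 52)**2*(6 + ((54 - 55) - 52))**2)) + 5324 = (9409 + (6 - 2*(-1 - 52)**2*(6 + (-1 - 52))**2)) + 5324 = (9409 + (6 - 2*(-53)**2*(6 - 53)**2)) + 5324 = (9409 + (6 - 2*2809*(-47)**2)) + 5324 = (9409 + (6 - 2*2809*2209)) + 5324 = (9409 + (6 - 12410162)) + 5324 = (9409 - 12410156) + 5324 = -12400747 + 5324 = -12395423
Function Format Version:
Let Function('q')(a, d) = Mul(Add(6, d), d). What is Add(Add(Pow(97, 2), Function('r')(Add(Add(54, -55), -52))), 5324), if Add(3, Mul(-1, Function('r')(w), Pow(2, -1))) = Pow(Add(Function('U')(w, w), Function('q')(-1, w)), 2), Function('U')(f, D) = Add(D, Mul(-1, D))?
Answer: -12395423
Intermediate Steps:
Function('U')(f, D) = 0
Function('q')(a, d) = Mul(d, Add(6, d))
Function('r')(w) = Add(6, Mul(-2, Pow(w, 2), Pow(Add(6, w), 2))) (Function('r')(w) = Add(6, Mul(-2, Pow(Add(0, Mul(w, Add(6, w))), 2))) = Add(6, Mul(-2, Pow(Mul(w, Add(6, w)), 2))) = Add(6, Mul(-2, Mul(Pow(w, 2), Pow(Add(6, w), 2)))) = Add(6, Mul(-2, Pow(w, 2), Pow(Add(6, w), 2))))
Add(Add(Pow(97, 2), Function('r')(Add(Add(54, -55), -52))), 5324) = Add(Add(Pow(97, 2), Add(6, Mul(-2, Pow(Add(Add(54, -55), -52), 2), Pow(Add(6, Add(Add(54, -55), -52)), 2)))), 5324) = Add(Add(9409, Add(6, Mul(-2, Pow(Add(-1, -52), 2), Pow(Add(6, Add(-1, -52)), 2)))), 5324) = Add(Add(9409, Add(6, Mul(-2, Pow(-53, 2), Pow(Add(6, -53), 2)))), 5324) = Add(Add(9409, Add(6, Mul(-2, 2809, Pow(-47, 2)))), 5324) = Add(Add(9409, Add(6, Mul(-2, 2809, 2209))), 5324) = Add(Add(9409, Add(6, -12410162)), 5324) = Add(Add(9409, -12410156), 5324) = Add(-12400747, 5324) = -12395423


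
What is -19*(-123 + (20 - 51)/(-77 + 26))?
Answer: 118598/51 ≈ 2325.4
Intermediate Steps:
-19*(-123 + (20 - 51)/(-77 + 26)) = -19*(-123 - 31/(-51)) = -19*(-123 - 31*(-1/51)) = -19*(-123 + 31/51) = -19*(-6242/51) = 118598/51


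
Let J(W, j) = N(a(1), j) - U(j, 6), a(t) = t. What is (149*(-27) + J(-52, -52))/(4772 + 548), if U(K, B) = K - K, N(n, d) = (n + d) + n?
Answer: -4073/5320 ≈ -0.76560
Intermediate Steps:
N(n, d) = d + 2*n (N(n, d) = (d + n) + n = d + 2*n)
U(K, B) = 0
J(W, j) = 2 + j (J(W, j) = (j + 2*1) - 1*0 = (j + 2) + 0 = (2 + j) + 0 = 2 + j)
(149*(-27) + J(-52, -52))/(4772 + 548) = (149*(-27) + (2 - 52))/(4772 + 548) = (-4023 - 50)/5320 = -4073*1/5320 = -4073/5320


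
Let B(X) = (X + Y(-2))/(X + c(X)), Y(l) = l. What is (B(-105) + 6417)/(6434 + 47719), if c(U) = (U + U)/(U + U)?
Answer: 667475/5631912 ≈ 0.11852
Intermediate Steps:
c(U) = 1 (c(U) = (2*U)/((2*U)) = (2*U)*(1/(2*U)) = 1)
B(X) = (-2 + X)/(1 + X) (B(X) = (X - 2)/(X + 1) = (-2 + X)/(1 + X))
(B(-105) + 6417)/(6434 + 47719) = ((-2 - 105)/(1 - 105) + 6417)/(6434 + 47719) = (-107/(-104) + 6417)/54153 = (-1/104*(-107) + 6417)*(1/54153) = (107/104 + 6417)*(1/54153) = (667475/104)*(1/54153) = 667475/5631912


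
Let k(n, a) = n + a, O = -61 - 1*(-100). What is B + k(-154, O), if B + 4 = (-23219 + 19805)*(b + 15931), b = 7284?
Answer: -79256129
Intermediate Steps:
O = 39 (O = -61 + 100 = 39)
B = -79256014 (B = -4 + (-23219 + 19805)*(7284 + 15931) = -4 - 3414*23215 = -4 - 79256010 = -79256014)
k(n, a) = a + n
B + k(-154, O) = -79256014 + (39 - 154) = -79256014 - 115 = -79256129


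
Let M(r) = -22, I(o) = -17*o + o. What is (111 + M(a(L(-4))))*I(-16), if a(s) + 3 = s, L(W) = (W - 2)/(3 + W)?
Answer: 22784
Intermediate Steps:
I(o) = -16*o
L(W) = (-2 + W)/(3 + W)
a(s) = -3 + s
(111 + M(a(L(-4))))*I(-16) = (111 - 22)*(-16*(-16)) = 89*256 = 22784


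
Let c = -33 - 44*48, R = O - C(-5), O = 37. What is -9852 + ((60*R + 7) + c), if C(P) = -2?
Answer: -9650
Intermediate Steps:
R = 39 (R = 37 - 1*(-2) = 37 + 2 = 39)
c = -2145 (c = -33 - 2112 = -2145)
-9852 + ((60*R + 7) + c) = -9852 + ((60*39 + 7) - 2145) = -9852 + ((2340 + 7) - 2145) = -9852 + (2347 - 2145) = -9852 + 202 = -9650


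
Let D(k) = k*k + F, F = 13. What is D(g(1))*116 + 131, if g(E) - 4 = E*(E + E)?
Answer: 5815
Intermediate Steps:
g(E) = 4 + 2*E² (g(E) = 4 + E*(E + E) = 4 + E*(2*E) = 4 + 2*E²)
D(k) = 13 + k² (D(k) = k*k + 13 = k² + 13 = 13 + k²)
D(g(1))*116 + 131 = (13 + (4 + 2*1²)²)*116 + 131 = (13 + (4 + 2*1)²)*116 + 131 = (13 + (4 + 2)²)*116 + 131 = (13 + 6²)*116 + 131 = (13 + 36)*116 + 131 = 49*116 + 131 = 5684 + 131 = 5815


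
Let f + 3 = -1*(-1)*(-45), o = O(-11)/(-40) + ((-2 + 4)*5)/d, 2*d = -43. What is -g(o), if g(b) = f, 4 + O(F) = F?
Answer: 48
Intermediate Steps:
d = -43/2 (d = (1/2)*(-43) = -43/2 ≈ -21.500)
O(F) = -4 + F
o = -31/344 (o = (-4 - 11)/(-40) + ((-2 + 4)*5)/(-43/2) = -15*(-1/40) + (2*5)*(-2/43) = 3/8 + 10*(-2/43) = 3/8 - 20/43 = -31/344 ≈ -0.090116)
f = -48 (f = -3 - 1*(-1)*(-45) = -3 + 1*(-45) = -3 - 45 = -48)
g(b) = -48
-g(o) = -1*(-48) = 48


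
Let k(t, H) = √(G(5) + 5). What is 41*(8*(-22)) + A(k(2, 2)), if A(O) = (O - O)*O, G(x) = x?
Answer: -7216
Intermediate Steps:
k(t, H) = √10 (k(t, H) = √(5 + 5) = √10)
A(O) = 0 (A(O) = 0*O = 0)
41*(8*(-22)) + A(k(2, 2)) = 41*(8*(-22)) + 0 = 41*(-176) + 0 = -7216 + 0 = -7216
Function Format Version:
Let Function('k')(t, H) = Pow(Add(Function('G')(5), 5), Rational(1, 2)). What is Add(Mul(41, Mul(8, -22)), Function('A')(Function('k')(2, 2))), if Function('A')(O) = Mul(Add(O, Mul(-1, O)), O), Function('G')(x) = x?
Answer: -7216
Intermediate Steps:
Function('k')(t, H) = Pow(10, Rational(1, 2)) (Function('k')(t, H) = Pow(Add(5, 5), Rational(1, 2)) = Pow(10, Rational(1, 2)))
Function('A')(O) = 0 (Function('A')(O) = Mul(0, O) = 0)
Add(Mul(41, Mul(8, -22)), Function('A')(Function('k')(2, 2))) = Add(Mul(41, Mul(8, -22)), 0) = Add(Mul(41, -176), 0) = Add(-7216, 0) = -7216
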